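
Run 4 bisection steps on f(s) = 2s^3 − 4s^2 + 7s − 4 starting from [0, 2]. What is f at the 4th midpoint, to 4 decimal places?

0.4023

f(1) = 1 > 0, so the root lies in [0, 1]
f(0.5) = -1.25 < 0, so the root lies in [0.5, 1]
f(0.75) = -0.15625 < 0, so the root lies in [0.75, 1]
f(0.875) = 0.4023 > 0, so the root lies in [0.75, 0.875]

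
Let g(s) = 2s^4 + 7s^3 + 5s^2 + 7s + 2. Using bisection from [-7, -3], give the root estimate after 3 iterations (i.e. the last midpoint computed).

midpoint -5: g = 467 > 0 → [-5, -3]
midpoint -4: g = 118 > 0 → [-4, -3]
midpoint -3.5: g = 38.75 > 0 → [-3.5, -3]

-3.5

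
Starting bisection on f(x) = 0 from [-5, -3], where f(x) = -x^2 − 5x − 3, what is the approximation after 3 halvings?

-4.25

f(-4) = 1 > 0, so the root lies in [-5, -4]
f(-4.5) = -0.75 < 0, so the root lies in [-4.5, -4]
f(-4.25) = 0.1875 > 0, so the root lies in [-4.5, -4.25]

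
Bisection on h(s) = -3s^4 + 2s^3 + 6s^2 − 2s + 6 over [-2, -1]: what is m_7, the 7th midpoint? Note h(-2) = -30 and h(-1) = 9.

-1.5234375

h(-1.5) = 0.5625 > 0, so the root lies in [-2, -1.5]
h(-1.75) = -10.980469 < 0, so the root lies in [-1.75, -1.5]
h(-1.625) = -4.406982 < 0, so the root lies in [-1.625, -1.5]
h(-1.5625) = -1.7374 < 0, so the root lies in [-1.5625, -1.5]
h(-1.53125) = -0.5431 < 0, so the root lies in [-1.53125, -1.5]
h(-1.515625) = 0.0206 > 0, so the root lies in [-1.53125, -1.515625]
h(-1.5234375) = -0.2585 < 0, so the root lies in [-1.5234375, -1.515625]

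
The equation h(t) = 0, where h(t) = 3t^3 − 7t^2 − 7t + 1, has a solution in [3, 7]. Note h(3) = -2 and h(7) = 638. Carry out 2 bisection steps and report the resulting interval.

[3, 4]

m = 5, h(m) = 166 (+); new bracket [3, 5]
m = 4, h(m) = 53 (+); new bracket [3, 4]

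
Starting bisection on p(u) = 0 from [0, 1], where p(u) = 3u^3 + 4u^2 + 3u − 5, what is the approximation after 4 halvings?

0.6875

m = 0.5, p(m) = -2.125 (−); new bracket [0.5, 1]
m = 0.75, p(m) = 0.765625 (+); new bracket [0.5, 0.75]
m = 0.625, p(m) = -0.830078 (−); new bracket [0.625, 0.75]
m = 0.6875, p(m) = -0.072 (−); new bracket [0.6875, 0.75]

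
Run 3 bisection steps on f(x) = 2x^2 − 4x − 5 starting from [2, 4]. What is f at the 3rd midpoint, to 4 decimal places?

m = 3, f(m) = 1 (+); new bracket [2, 3]
m = 2.5, f(m) = -2.5 (−); new bracket [2.5, 3]
m = 2.75, f(m) = -0.875 (−); new bracket [2.75, 3]

-0.8750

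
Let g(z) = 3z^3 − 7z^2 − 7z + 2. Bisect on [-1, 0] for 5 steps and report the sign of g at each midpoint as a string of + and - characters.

m = -0.5, g(m) = 3.375 (+); new bracket [-1, -0.5]
m = -0.75, g(m) = 2.046875 (+); new bracket [-1, -0.75]
m = -0.875, g(m) = 0.755859 (+); new bracket [-1, -0.875]
m = -0.9375, g(m) = -0.0618 (−); new bracket [-0.9375, -0.875]
m = -0.90625, g(m) = 0.3618 (+); new bracket [-0.9375, -0.90625]

+++-+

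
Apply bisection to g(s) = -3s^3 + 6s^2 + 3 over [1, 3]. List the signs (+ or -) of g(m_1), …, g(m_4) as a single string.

+--+

m = 2, g(m) = 3 (+); new bracket [2, 3]
m = 2.5, g(m) = -6.375 (−); new bracket [2, 2.5]
m = 2.25, g(m) = -0.796875 (−); new bracket [2, 2.25]
m = 2.125, g(m) = 1.3066 (+); new bracket [2.125, 2.25]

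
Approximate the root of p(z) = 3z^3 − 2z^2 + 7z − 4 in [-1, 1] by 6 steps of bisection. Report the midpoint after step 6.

0.59375

midpoint 0: p = -4 < 0 → [0, 1]
midpoint 0.5: p = -0.625 < 0 → [0.5, 1]
midpoint 0.75: p = 1.390625 > 0 → [0.5, 0.75]
midpoint 0.625: p = 0.3262 > 0 → [0.5, 0.625]
midpoint 0.5625: p = -0.1614 < 0 → [0.5625, 0.625]
midpoint 0.59375: p = 0.0791 > 0 → [0.5625, 0.59375]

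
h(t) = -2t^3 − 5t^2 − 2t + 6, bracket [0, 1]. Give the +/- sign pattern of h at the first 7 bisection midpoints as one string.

midpoint 0.5: h = 3.5 > 0 → [0.5, 1]
midpoint 0.75: h = 0.84375 > 0 → [0.75, 1]
midpoint 0.875: h = -0.917969 < 0 → [0.75, 0.875]
midpoint 0.8125: h = 0.0015 > 0 → [0.8125, 0.875]
midpoint 0.84375: h = -0.4484 < 0 → [0.8125, 0.84375]
midpoint 0.828125: h = -0.221 < 0 → [0.8125, 0.828125]
midpoint 0.8203125: h = -0.1092 < 0 → [0.8125, 0.8203125]

++-+---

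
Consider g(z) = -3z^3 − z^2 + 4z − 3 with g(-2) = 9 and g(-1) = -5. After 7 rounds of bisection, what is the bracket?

g(-1.5) = -1.125 < 0, so the root lies in [-2, -1.5]
g(-1.75) = 3.015625 > 0, so the root lies in [-1.75, -1.5]
g(-1.625) = 0.732422 > 0, so the root lies in [-1.625, -1.5]
g(-1.5625) = -0.2473 < 0, so the root lies in [-1.625, -1.5625]
g(-1.59375) = 0.2295 > 0, so the root lies in [-1.59375, -1.5625]
g(-1.578125) = -0.0121 < 0, so the root lies in [-1.59375, -1.578125]
g(-1.5859375) = 0.1079 > 0, so the root lies in [-1.5859375, -1.578125]

[-1.5859375, -1.578125]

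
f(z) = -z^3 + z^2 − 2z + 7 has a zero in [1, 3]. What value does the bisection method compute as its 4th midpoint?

1.875

m = 2, f(m) = -1 (−); new bracket [1, 2]
m = 1.5, f(m) = 2.875 (+); new bracket [1.5, 2]
m = 1.75, f(m) = 1.203125 (+); new bracket [1.75, 2]
m = 1.875, f(m) = 0.1738 (+); new bracket [1.875, 2]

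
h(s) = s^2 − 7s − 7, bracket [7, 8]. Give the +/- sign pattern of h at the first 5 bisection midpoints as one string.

---++

h(7.5) = -3.25 < 0, so the root lies in [7.5, 8]
h(7.75) = -1.1875 < 0, so the root lies in [7.75, 8]
h(7.875) = -0.109375 < 0, so the root lies in [7.875, 8]
h(7.9375) = 0.4414 > 0, so the root lies in [7.875, 7.9375]
h(7.90625) = 0.165 > 0, so the root lies in [7.875, 7.90625]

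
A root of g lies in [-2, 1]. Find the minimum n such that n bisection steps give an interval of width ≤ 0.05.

Width after n steps is 3/2^n. Need 2^n ≥ 3/0.05 = 60.
2^5 = 32 < 60 ≤ 2^6 = 64, so n = 6.

6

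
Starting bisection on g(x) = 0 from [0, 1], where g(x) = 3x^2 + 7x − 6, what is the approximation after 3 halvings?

0.625

midpoint 0.5: g = -1.75 < 0 → [0.5, 1]
midpoint 0.75: g = 0.9375 > 0 → [0.5, 0.75]
midpoint 0.625: g = -0.453125 < 0 → [0.625, 0.75]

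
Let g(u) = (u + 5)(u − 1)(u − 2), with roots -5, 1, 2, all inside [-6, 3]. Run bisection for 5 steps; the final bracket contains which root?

-5

midpoint -1.5: g = 30.625 > 0 → [-6, -1.5]
midpoint -3.75: g = 34.140625 > 0 → [-6, -3.75]
midpoint -4.875: g = 5.048828 > 0 → [-6, -4.875]
midpoint -5.4375: g = -20.947 < 0 → [-5.4375, -4.875]
midpoint -5.15625: g = -6.8837 < 0 → [-5.15625, -4.875]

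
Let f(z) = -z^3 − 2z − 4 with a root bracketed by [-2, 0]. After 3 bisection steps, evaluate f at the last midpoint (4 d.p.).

0.4531

z = -1 gives f = -1, negative; keep [-2, -1]
z = -1.5 gives f = 2.375, positive; keep [-1.5, -1]
z = -1.25 gives f = 0.453125, positive; keep [-1.25, -1]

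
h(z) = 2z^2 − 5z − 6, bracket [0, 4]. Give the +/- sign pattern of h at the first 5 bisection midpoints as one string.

h(2) = -8 < 0, so the root lies in [2, 4]
h(3) = -3 < 0, so the root lies in [3, 4]
h(3.5) = 1 > 0, so the root lies in [3, 3.5]
h(3.25) = -1.125 < 0, so the root lies in [3.25, 3.5]
h(3.375) = -0.0938 < 0, so the root lies in [3.375, 3.5]

--+--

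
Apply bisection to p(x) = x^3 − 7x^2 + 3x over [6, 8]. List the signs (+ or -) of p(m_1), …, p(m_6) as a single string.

x = 7 gives p = 21, positive; keep [6, 7]
x = 6.5 gives p = -1.625, negative; keep [6.5, 7]
x = 6.75 gives p = 8.859375, positive; keep [6.5, 6.75]
x = 6.625 gives p = 3.416, positive; keep [6.5, 6.625]
x = 6.5625 gives p = 0.8459, positive; keep [6.5, 6.5625]
x = 6.53125 gives p = -0.4018, negative; keep [6.53125, 6.5625]

+-+++-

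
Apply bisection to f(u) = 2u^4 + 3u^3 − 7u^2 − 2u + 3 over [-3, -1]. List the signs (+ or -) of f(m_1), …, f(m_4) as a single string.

m = -2, f(m) = -13 (−); new bracket [-3, -2]
m = -2.5, f(m) = -4.5 (−); new bracket [-3, -2.5]
m = -2.75, f(m) = 7.554688 (+); new bracket [-2.75, -2.5]
m = -2.625, f(m) = 0.7134 (+); new bracket [-2.625, -2.5]

--++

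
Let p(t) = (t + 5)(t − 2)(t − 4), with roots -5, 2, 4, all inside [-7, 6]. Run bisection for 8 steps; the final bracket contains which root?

t = -0.5 gives p = 50.625, positive; keep [-7, -0.5]
t = -3.75 gives p = 55.703125, positive; keep [-7, -3.75]
t = -5.375 gives p = -25.927734, negative; keep [-5.375, -3.75]
t = -4.5625 gives p = 24.5837, positive; keep [-5.375, -4.5625]
t = -4.96875 gives p = 1.9532, positive; keep [-5.375, -4.96875]
t = -5.171875 gives p = -11.3059, negative; keep [-5.171875, -4.96875]
t = -5.0703125 gives p = -4.5091, negative; keep [-5.0703125, -4.96875]
t = -5.01953125 gives p = -1.2366, negative; keep [-5.01953125, -4.96875]

-5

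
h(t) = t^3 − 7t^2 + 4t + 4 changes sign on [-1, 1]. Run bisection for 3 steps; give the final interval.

[-0.75, -0.5]

h(0) = 4 > 0, so the root lies in [-1, 0]
h(-0.5) = 0.125 > 0, so the root lies in [-1, -0.5]
h(-0.75) = -3.359375 < 0, so the root lies in [-0.75, -0.5]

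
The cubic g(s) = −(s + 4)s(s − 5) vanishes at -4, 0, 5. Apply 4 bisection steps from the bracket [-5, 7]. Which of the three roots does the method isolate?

g(1) = 20 > 0, so the root lies in [1, 7]
g(4) = 32 > 0, so the root lies in [4, 7]
g(5.5) = -26.125 < 0, so the root lies in [4, 5.5]
g(4.75) = 10.3906 > 0, so the root lies in [4.75, 5.5]

5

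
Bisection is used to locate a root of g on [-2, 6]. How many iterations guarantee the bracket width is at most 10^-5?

20

Width after n steps is 8/2^n. Need 2^n ≥ 8/10^-5 = 800000.
2^19 = 524288 < 800000 ≤ 2^20 = 1048576, so n = 20.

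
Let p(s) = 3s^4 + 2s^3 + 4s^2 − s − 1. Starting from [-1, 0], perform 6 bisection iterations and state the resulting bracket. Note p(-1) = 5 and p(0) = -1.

midpoint -0.5: p = 0.4375 > 0 → [-0.5, 0]
midpoint -0.25: p = -0.519531 < 0 → [-0.5, -0.25]
midpoint -0.375: p = -0.108643 < 0 → [-0.5, -0.375]
midpoint -0.4375: p = 0.1456 > 0 → [-0.4375, -0.375]
midpoint -0.40625: p = 0.014 > 0 → [-0.40625, -0.375]
midpoint -0.390625: p = -0.0484 < 0 → [-0.40625, -0.390625]

[-0.40625, -0.390625]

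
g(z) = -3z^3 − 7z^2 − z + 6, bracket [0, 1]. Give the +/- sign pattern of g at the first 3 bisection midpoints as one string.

g(0.5) = 3.375 > 0, so the root lies in [0.5, 1]
g(0.75) = 0.046875 > 0, so the root lies in [0.75, 1]
g(0.875) = -2.244141 < 0, so the root lies in [0.75, 0.875]

++-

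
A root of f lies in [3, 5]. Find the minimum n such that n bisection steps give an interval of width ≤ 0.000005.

Width after n steps is 2/2^n. Need 2^n ≥ 2/0.000005 = 400000.
2^18 = 262144 < 400000 ≤ 2^19 = 524288, so n = 19.

19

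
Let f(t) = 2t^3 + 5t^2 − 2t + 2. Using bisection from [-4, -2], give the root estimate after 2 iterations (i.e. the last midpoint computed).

-2.5

t = -3 gives f = -1, negative; keep [-3, -2]
t = -2.5 gives f = 7, positive; keep [-3, -2.5]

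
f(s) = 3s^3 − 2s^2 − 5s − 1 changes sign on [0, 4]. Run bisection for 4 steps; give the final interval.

s = 2 gives f = 5, positive; keep [0, 2]
s = 1 gives f = -5, negative; keep [1, 2]
s = 1.5 gives f = -2.875, negative; keep [1.5, 2]
s = 1.75 gives f = 0.2031, positive; keep [1.5, 1.75]

[1.5, 1.75]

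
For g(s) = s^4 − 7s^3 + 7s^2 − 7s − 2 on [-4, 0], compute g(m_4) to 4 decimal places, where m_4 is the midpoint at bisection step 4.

0.3008

midpoint -2: g = 112 > 0 → [-2, 0]
midpoint -1: g = 20 > 0 → [-1, 0]
midpoint -0.5: g = 4.1875 > 0 → [-0.5, 0]
midpoint -0.25: g = 0.3008 > 0 → [-0.25, 0]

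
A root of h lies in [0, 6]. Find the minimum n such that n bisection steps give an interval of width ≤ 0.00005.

Width after n steps is 6/2^n. Need 2^n ≥ 6/0.00005 = 120000.
2^16 = 65536 < 120000 ≤ 2^17 = 131072, so n = 17.

17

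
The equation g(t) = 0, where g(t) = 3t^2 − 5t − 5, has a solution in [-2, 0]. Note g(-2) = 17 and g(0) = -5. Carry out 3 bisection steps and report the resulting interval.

[-0.75, -0.5]

g(-1) = 3 > 0, so the root lies in [-1, 0]
g(-0.5) = -1.75 < 0, so the root lies in [-1, -0.5]
g(-0.75) = 0.4375 > 0, so the root lies in [-0.75, -0.5]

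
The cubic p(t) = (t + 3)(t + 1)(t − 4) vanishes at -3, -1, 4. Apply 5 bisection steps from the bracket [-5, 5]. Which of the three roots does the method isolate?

4

midpoint 0: p = -12 < 0 → [0, 5]
midpoint 2.5: p = -28.875 < 0 → [2.5, 5]
midpoint 3.75: p = -8.015625 < 0 → [3.75, 5]
midpoint 4.375: p = 14.8652 > 0 → [3.75, 4.375]
midpoint 4.0625: p = 2.2346 > 0 → [3.75, 4.0625]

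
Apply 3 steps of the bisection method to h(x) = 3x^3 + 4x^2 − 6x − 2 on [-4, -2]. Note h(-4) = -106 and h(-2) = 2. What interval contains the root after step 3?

[-2.25, -2]

h(-3) = -29 < 0, so the root lies in [-3, -2]
h(-2.5) = -8.875 < 0, so the root lies in [-2.5, -2]
h(-2.25) = -2.421875 < 0, so the root lies in [-2.25, -2]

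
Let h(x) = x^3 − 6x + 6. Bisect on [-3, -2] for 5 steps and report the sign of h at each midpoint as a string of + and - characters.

x = -2.5 gives h = 5.375, positive; keep [-3, -2.5]
x = -2.75 gives h = 1.703125, positive; keep [-3, -2.75]
x = -2.875 gives h = -0.513672, negative; keep [-2.875, -2.75]
x = -2.8125 gives h = 0.6277, positive; keep [-2.875, -2.8125]
x = -2.84375 gives h = 0.0653, positive; keep [-2.875, -2.84375]

++-++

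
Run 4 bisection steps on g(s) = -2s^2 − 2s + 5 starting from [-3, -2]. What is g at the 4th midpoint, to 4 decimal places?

-0.1953

midpoint -2.5: g = -2.5 < 0 → [-2.5, -2]
midpoint -2.25: g = -0.625 < 0 → [-2.25, -2]
midpoint -2.125: g = 0.21875 > 0 → [-2.25, -2.125]
midpoint -2.1875: g = -0.1953 < 0 → [-2.1875, -2.125]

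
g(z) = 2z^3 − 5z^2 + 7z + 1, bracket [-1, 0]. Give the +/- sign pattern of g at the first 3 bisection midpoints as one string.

z = -0.5 gives g = -4, negative; keep [-0.5, 0]
z = -0.25 gives g = -1.09375, negative; keep [-0.25, 0]
z = -0.125 gives g = 0.042969, positive; keep [-0.25, -0.125]

--+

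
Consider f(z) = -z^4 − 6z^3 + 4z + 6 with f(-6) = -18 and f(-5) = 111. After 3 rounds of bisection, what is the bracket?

[-6, -5.875]

m = -5.5, f(m) = 67.1875 (+); new bracket [-6, -5.5]
m = -5.75, f(m) = 30.527344 (+); new bracket [-6, -5.75]
m = -5.875, f(m) = 7.847412 (+); new bracket [-6, -5.875]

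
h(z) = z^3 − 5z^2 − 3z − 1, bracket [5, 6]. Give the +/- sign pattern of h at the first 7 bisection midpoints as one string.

-++-++-

z = 5.5 gives h = -2.375, negative; keep [5.5, 6]
z = 5.75 gives h = 6.546875, positive; keep [5.5, 5.75]
z = 5.625 gives h = 1.900391, positive; keep [5.5, 5.625]
z = 5.5625 gives h = -0.283, negative; keep [5.5625, 5.625]
z = 5.59375 gives h = 0.7972, positive; keep [5.5625, 5.59375]
z = 5.578125 gives h = 0.2543, positive; keep [5.5625, 5.578125]
z = 5.5703125 gives h = -0.0151, negative; keep [5.5703125, 5.578125]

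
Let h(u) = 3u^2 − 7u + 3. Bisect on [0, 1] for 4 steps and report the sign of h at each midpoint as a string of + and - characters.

u = 0.5 gives h = 0.25, positive; keep [0.5, 1]
u = 0.75 gives h = -0.5625, negative; keep [0.5, 0.75]
u = 0.625 gives h = -0.203125, negative; keep [0.5, 0.625]
u = 0.5625 gives h = 0.0117, positive; keep [0.5625, 0.625]

+--+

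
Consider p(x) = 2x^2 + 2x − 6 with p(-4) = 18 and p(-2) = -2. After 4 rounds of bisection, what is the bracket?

[-2.375, -2.25]

midpoint -3: p = 6 > 0 → [-3, -2]
midpoint -2.5: p = 1.5 > 0 → [-2.5, -2]
midpoint -2.25: p = -0.375 < 0 → [-2.5, -2.25]
midpoint -2.375: p = 0.5312 > 0 → [-2.375, -2.25]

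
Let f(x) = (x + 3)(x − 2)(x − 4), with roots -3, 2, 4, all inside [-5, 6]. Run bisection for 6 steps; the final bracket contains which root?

-3

f(0.5) = 18.375 > 0, so the root lies in [-5, 0.5]
f(-2.25) = 19.921875 > 0, so the root lies in [-5, -2.25]
f(-3.625) = -26.806641 < 0, so the root lies in [-3.625, -2.25]
f(-2.9375) = 2.1409 > 0, so the root lies in [-3.625, -2.9375]
f(-3.28125) = -10.8152 < 0, so the root lies in [-3.28125, -2.9375]
f(-3.109375) = -3.973 < 0, so the root lies in [-3.109375, -2.9375]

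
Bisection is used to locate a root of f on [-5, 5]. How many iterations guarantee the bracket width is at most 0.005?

11

Width after n steps is 10/2^n. Need 2^n ≥ 10/0.005 = 2000.
2^10 = 1024 < 2000 ≤ 2^11 = 2048, so n = 11.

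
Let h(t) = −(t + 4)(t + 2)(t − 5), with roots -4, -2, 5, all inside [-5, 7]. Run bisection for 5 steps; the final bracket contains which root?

5

midpoint 1: h = 60 > 0 → [1, 7]
midpoint 4: h = 48 > 0 → [4, 7]
midpoint 5.5: h = -35.625 < 0 → [4, 5.5]
midpoint 4.75: h = 14.7656 > 0 → [4.75, 5.5]
midpoint 5.125: h = -8.127 < 0 → [4.75, 5.125]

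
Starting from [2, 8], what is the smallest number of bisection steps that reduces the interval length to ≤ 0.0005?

Width after n steps is 6/2^n. Need 2^n ≥ 6/0.0005 = 12000.
2^13 = 8192 < 12000 ≤ 2^14 = 16384, so n = 14.

14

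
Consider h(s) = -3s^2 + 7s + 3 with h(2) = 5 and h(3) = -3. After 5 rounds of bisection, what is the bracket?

s = 2.5 gives h = 1.75, positive; keep [2.5, 3]
s = 2.75 gives h = -0.4375, negative; keep [2.5, 2.75]
s = 2.625 gives h = 0.703125, positive; keep [2.625, 2.75]
s = 2.6875 gives h = 0.1445, positive; keep [2.6875, 2.75]
s = 2.71875 gives h = -0.1436, negative; keep [2.6875, 2.71875]

[2.6875, 2.71875]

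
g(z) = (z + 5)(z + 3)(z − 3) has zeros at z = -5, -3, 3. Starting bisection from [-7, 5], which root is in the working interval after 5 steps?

3

z = -1 gives g = -32, negative; keep [-1, 5]
z = 2 gives g = -35, negative; keep [2, 5]
z = 3.5 gives g = 27.625, positive; keep [2, 3.5]
z = 2.75 gives g = -11.1406, negative; keep [2.75, 3.5]
z = 3.125 gives g = 6.2207, positive; keep [2.75, 3.125]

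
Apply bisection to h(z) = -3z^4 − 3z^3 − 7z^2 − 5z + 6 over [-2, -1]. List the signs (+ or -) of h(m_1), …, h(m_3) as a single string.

z = -1.5 gives h = -7.3125, negative; keep [-1.5, -1]
z = -1.25 gives h = -0.152344, negative; keep [-1.25, -1]
z = -1.125 gives h = 2.231689, positive; keep [-1.25, -1.125]

--+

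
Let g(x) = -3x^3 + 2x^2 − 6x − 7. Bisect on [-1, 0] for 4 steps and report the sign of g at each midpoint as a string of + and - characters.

x = -0.5 gives g = -3.125, negative; keep [-1, -0.5]
x = -0.75 gives g = -0.109375, negative; keep [-1, -0.75]
x = -0.875 gives g = 1.791016, positive; keep [-0.875, -0.75]
x = -0.8125 gives g = 0.8044, positive; keep [-0.8125, -0.75]

--++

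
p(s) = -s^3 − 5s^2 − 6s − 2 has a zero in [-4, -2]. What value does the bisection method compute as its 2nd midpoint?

-3.5

midpoint -3: p = -2 < 0 → [-4, -3]
midpoint -3.5: p = 0.625 > 0 → [-3.5, -3]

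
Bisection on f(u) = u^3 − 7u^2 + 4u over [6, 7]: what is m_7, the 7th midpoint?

6.3671875

u = 6.5 gives f = 4.875, positive; keep [6, 6.5]
u = 6.25 gives f = -4.296875, negative; keep [6.25, 6.5]
u = 6.375 gives f = 0.099609, positive; keep [6.25, 6.375]
u = 6.3125 gives f = -2.1453, negative; keep [6.3125, 6.375]
u = 6.34375 gives f = -1.0346, negative; keep [6.34375, 6.375]
u = 6.359375 gives f = -0.4704, negative; keep [6.359375, 6.375]
u = 6.3671875 gives f = -0.1862, negative; keep [6.3671875, 6.375]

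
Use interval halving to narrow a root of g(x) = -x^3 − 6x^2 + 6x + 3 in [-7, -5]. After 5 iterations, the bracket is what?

midpoint -6: g = -33 < 0 → [-7, -6]
midpoint -6.5: g = -14.875 < 0 → [-7, -6.5]
midpoint -6.75: g = -3.328125 < 0 → [-7, -6.75]
midpoint -6.875: g = 3.1074 > 0 → [-6.875, -6.75]
midpoint -6.8125: g = -0.1667 < 0 → [-6.875, -6.8125]

[-6.875, -6.8125]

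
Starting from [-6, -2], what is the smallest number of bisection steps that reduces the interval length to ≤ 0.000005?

Width after n steps is 4/2^n. Need 2^n ≥ 4/0.000005 = 800000.
2^19 = 524288 < 800000 ≤ 2^20 = 1048576, so n = 20.

20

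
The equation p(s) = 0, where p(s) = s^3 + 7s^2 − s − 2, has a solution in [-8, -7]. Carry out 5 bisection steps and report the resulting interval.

s = -7.5 gives p = -22.625, negative; keep [-7.5, -7]
s = -7.25 gives p = -7.890625, negative; keep [-7.25, -7]
s = -7.125 gives p = -1.220703, negative; keep [-7.125, -7]
s = -7.0625 gives p = 1.9451, positive; keep [-7.125, -7.0625]
s = -7.09375 gives p = 0.3761, positive; keep [-7.125, -7.09375]

[-7.125, -7.09375]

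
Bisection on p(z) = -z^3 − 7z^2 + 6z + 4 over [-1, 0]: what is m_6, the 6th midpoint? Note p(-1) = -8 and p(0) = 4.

-0.453125

m = -0.5, p(m) = -0.625 (−); new bracket [-0.5, 0]
m = -0.25, p(m) = 2.078125 (+); new bracket [-0.5, -0.25]
m = -0.375, p(m) = 0.818359 (+); new bracket [-0.5, -0.375]
m = -0.4375, p(m) = 0.1189 (+); new bracket [-0.5, -0.4375]
m = -0.46875, p(m) = -0.2476 (−); new bracket [-0.46875, -0.4375]
m = -0.453125, p(m) = -0.063 (−); new bracket [-0.453125, -0.4375]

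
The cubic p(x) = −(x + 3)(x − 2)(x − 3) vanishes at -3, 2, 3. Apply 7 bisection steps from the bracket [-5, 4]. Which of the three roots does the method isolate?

-3

midpoint -0.5: p = -21.875 < 0 → [-5, -0.5]
midpoint -2.75: p = -6.828125 < 0 → [-5, -2.75]
midpoint -3.875: p = 35.341797 > 0 → [-3.875, -2.75]
midpoint -3.3125: p = 10.4797 > 0 → [-3.3125, -2.75]
midpoint -3.03125: p = 0.9483 > 0 → [-3.03125, -2.75]
midpoint -2.890625: p = -3.151 < 0 → [-3.03125, -2.890625]
midpoint -2.9609375: p = -1.1551 < 0 → [-3.03125, -2.9609375]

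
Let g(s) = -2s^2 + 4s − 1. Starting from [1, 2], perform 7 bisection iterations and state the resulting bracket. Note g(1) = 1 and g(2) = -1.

[1.703125, 1.7109375]

g(1.5) = 0.5 > 0, so the root lies in [1.5, 2]
g(1.75) = -0.125 < 0, so the root lies in [1.5, 1.75]
g(1.625) = 0.21875 > 0, so the root lies in [1.625, 1.75]
g(1.6875) = 0.0547 > 0, so the root lies in [1.6875, 1.75]
g(1.71875) = -0.0332 < 0, so the root lies in [1.6875, 1.71875]
g(1.703125) = 0.0112 > 0, so the root lies in [1.703125, 1.71875]
g(1.7109375) = -0.0109 < 0, so the root lies in [1.703125, 1.7109375]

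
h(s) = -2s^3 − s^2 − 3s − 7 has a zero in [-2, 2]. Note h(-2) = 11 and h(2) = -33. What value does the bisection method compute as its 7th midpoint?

s = 0 gives h = -7, negative; keep [-2, 0]
s = -1 gives h = -3, negative; keep [-2, -1]
s = -1.5 gives h = 2, positive; keep [-1.5, -1]
s = -1.25 gives h = -0.9062, negative; keep [-1.5, -1.25]
s = -1.375 gives h = 0.4336, positive; keep [-1.375, -1.25]
s = -1.3125 gives h = -0.2632, negative; keep [-1.375, -1.3125]
s = -1.34375 gives h = 0.0783, positive; keep [-1.34375, -1.3125]

-1.34375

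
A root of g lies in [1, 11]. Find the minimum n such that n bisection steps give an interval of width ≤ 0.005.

Width after n steps is 10/2^n. Need 2^n ≥ 10/0.005 = 2000.
2^10 = 1024 < 2000 ≤ 2^11 = 2048, so n = 11.

11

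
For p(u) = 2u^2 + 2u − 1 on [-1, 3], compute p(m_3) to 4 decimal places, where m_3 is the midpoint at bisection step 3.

0.5000

u = 1 gives p = 3, positive; keep [-1, 1]
u = 0 gives p = -1, negative; keep [0, 1]
u = 0.5 gives p = 0.5, positive; keep [0, 0.5]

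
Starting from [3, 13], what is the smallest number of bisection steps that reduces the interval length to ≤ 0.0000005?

Width after n steps is 10/2^n. Need 2^n ≥ 10/0.0000005 = 20000000.
2^24 = 16777216 < 20000000 ≤ 2^25 = 33554432, so n = 25.

25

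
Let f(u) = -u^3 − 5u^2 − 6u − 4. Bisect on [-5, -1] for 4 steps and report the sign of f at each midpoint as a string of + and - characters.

-+-+

f(-3) = -4 < 0, so the root lies in [-5, -3]
f(-4) = 4 > 0, so the root lies in [-4, -3]
f(-3.5) = -1.375 < 0, so the root lies in [-4, -3.5]
f(-3.75) = 0.9219 > 0, so the root lies in [-3.75, -3.5]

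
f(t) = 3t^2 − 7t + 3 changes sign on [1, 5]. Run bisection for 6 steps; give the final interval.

[1.75, 1.8125]

m = 3, f(m) = 9 (+); new bracket [1, 3]
m = 2, f(m) = 1 (+); new bracket [1, 2]
m = 1.5, f(m) = -0.75 (−); new bracket [1.5, 2]
m = 1.75, f(m) = -0.0625 (−); new bracket [1.75, 2]
m = 1.875, f(m) = 0.4219 (+); new bracket [1.75, 1.875]
m = 1.8125, f(m) = 0.168 (+); new bracket [1.75, 1.8125]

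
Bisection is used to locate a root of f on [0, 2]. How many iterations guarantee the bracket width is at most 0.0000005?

Width after n steps is 2/2^n. Need 2^n ≥ 2/0.0000005 = 4000000.
2^21 = 2097152 < 4000000 ≤ 2^22 = 4194304, so n = 22.

22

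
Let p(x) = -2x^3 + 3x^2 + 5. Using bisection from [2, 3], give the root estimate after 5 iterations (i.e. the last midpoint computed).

2.09375

m = 2.5, p(m) = -7.5 (−); new bracket [2, 2.5]
m = 2.25, p(m) = -2.59375 (−); new bracket [2, 2.25]
m = 2.125, p(m) = -0.644531 (−); new bracket [2, 2.125]
m = 2.0625, p(m) = 0.2144 (+); new bracket [2.0625, 2.125]
m = 2.09375, p(m) = -0.2057 (−); new bracket [2.0625, 2.09375]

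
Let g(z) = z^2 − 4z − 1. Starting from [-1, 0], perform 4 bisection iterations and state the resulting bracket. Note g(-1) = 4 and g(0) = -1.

midpoint -0.5: g = 1.25 > 0 → [-0.5, 0]
midpoint -0.25: g = 0.0625 > 0 → [-0.25, 0]
midpoint -0.125: g = -0.484375 < 0 → [-0.25, -0.125]
midpoint -0.1875: g = -0.2148 < 0 → [-0.25, -0.1875]

[-0.25, -0.1875]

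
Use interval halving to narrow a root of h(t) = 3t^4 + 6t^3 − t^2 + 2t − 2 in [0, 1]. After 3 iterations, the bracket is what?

[0.5, 0.625]

m = 0.5, h(m) = -0.3125 (−); new bracket [0.5, 1]
m = 0.75, h(m) = 2.417969 (+); new bracket [0.5, 0.75]
m = 0.625, h(m) = 0.781982 (+); new bracket [0.5, 0.625]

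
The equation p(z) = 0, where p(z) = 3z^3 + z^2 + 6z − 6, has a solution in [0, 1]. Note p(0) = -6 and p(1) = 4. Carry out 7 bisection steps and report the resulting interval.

m = 0.5, p(m) = -2.375 (−); new bracket [0.5, 1]
m = 0.75, p(m) = 0.328125 (+); new bracket [0.5, 0.75]
m = 0.625, p(m) = -1.126953 (−); new bracket [0.625, 0.75]
m = 0.6875, p(m) = -0.4275 (−); new bracket [0.6875, 0.75]
m = 0.71875, p(m) = -0.057 (−); new bracket [0.71875, 0.75]
m = 0.734375, p(m) = 0.1337 (+); new bracket [0.71875, 0.734375]
m = 0.7265625, p(m) = 0.0379 (+); new bracket [0.71875, 0.7265625]

[0.71875, 0.7265625]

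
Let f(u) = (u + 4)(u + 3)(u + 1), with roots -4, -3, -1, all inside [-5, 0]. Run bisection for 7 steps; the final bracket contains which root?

-1

u = -2.5 gives f = -1.125, negative; keep [-2.5, 0]
u = -1.25 gives f = -1.203125, negative; keep [-1.25, 0]
u = -0.625 gives f = 3.005859, positive; keep [-1.25, -0.625]
u = -0.9375 gives f = 0.3948, positive; keep [-1.25, -0.9375]
u = -1.09375 gives f = -0.5194, negative; keep [-1.09375, -0.9375]
u = -1.015625 gives f = -0.0925, negative; keep [-1.015625, -0.9375]
u = -0.9765625 gives f = 0.1434, positive; keep [-1.015625, -0.9765625]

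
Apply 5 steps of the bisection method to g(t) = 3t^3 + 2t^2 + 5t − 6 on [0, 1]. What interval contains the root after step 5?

[0.71875, 0.75]

t = 0.5 gives g = -2.625, negative; keep [0.5, 1]
t = 0.75 gives g = 0.140625, positive; keep [0.5, 0.75]
t = 0.625 gives g = -1.361328, negative; keep [0.625, 0.75]
t = 0.6875 gives g = -0.6423, negative; keep [0.6875, 0.75]
t = 0.71875 gives g = -0.2591, negative; keep [0.71875, 0.75]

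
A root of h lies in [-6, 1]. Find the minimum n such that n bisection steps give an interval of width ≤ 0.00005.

Width after n steps is 7/2^n. Need 2^n ≥ 7/0.00005 = 140000.
2^17 = 131072 < 140000 ≤ 2^18 = 262144, so n = 18.

18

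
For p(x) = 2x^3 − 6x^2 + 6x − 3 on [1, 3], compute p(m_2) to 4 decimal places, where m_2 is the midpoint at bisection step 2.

-0.7500

midpoint 2: p = 1 > 0 → [1, 2]
midpoint 1.5: p = -0.75 < 0 → [1.5, 2]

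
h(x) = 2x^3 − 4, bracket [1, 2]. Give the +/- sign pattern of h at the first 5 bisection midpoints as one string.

x = 1.5 gives h = 2.75, positive; keep [1, 1.5]
x = 1.25 gives h = -0.09375, negative; keep [1.25, 1.5]
x = 1.375 gives h = 1.199219, positive; keep [1.25, 1.375]
x = 1.3125 gives h = 0.522, positive; keep [1.25, 1.3125]
x = 1.28125 gives h = 0.2066, positive; keep [1.25, 1.28125]

+-+++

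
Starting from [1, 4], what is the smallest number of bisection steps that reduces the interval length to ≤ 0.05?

6

Width after n steps is 3/2^n. Need 2^n ≥ 3/0.05 = 60.
2^5 = 32 < 60 ≤ 2^6 = 64, so n = 6.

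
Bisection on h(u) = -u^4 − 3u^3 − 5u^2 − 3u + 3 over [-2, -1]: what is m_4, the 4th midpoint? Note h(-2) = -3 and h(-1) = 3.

-1.6875

u = -1.5 gives h = 1.3125, positive; keep [-2, -1.5]
u = -1.75 gives h = -0.363281, negative; keep [-1.75, -1.5]
u = -1.625 gives h = 0.572021, positive; keep [-1.75, -1.625]
u = -1.6875 gives h = 0.1313, positive; keep [-1.75, -1.6875]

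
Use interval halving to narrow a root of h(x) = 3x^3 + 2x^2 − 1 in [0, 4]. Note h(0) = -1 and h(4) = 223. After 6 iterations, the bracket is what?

h(2) = 31 > 0, so the root lies in [0, 2]
h(1) = 4 > 0, so the root lies in [0, 1]
h(0.5) = -0.125 < 0, so the root lies in [0.5, 1]
h(0.75) = 1.3906 > 0, so the root lies in [0.5, 0.75]
h(0.625) = 0.5137 > 0, so the root lies in [0.5, 0.625]
h(0.5625) = 0.1667 > 0, so the root lies in [0.5, 0.5625]

[0.5, 0.5625]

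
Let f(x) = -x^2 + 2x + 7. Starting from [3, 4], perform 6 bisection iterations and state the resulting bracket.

midpoint 3.5: f = 1.75 > 0 → [3.5, 4]
midpoint 3.75: f = 0.4375 > 0 → [3.75, 4]
midpoint 3.875: f = -0.265625 < 0 → [3.75, 3.875]
midpoint 3.8125: f = 0.0898 > 0 → [3.8125, 3.875]
midpoint 3.84375: f = -0.0869 < 0 → [3.8125, 3.84375]
midpoint 3.828125: f = 0.0017 > 0 → [3.828125, 3.84375]

[3.828125, 3.84375]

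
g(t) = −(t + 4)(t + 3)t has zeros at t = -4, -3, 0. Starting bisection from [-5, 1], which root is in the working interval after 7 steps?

0

midpoint -2: g = 4 > 0 → [-2, 1]
midpoint -0.5: g = 4.375 > 0 → [-0.5, 1]
midpoint 0.25: g = -3.453125 < 0 → [-0.5, 0.25]
midpoint -0.125: g = 1.3926 > 0 → [-0.125, 0.25]
midpoint 0.0625: g = -0.7776 < 0 → [-0.125, 0.0625]
midpoint -0.03125: g = 0.3682 > 0 → [-0.03125, 0.0625]
midpoint 0.015625: g = -0.1892 < 0 → [-0.03125, 0.015625]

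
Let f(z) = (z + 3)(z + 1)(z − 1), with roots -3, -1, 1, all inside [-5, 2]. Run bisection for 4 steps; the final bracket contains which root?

f(-1.5) = 1.875 > 0, so the root lies in [-5, -1.5]
f(-3.25) = -2.390625 < 0, so the root lies in [-3.25, -1.5]
f(-2.375) = 2.900391 > 0, so the root lies in [-3.25, -2.375]
f(-2.8125) = 1.2957 > 0, so the root lies in [-3.25, -2.8125]

-3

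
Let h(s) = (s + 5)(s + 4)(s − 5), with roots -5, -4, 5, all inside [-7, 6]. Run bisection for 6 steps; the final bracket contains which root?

5

midpoint -0.5: h = -86.625 < 0 → [-0.5, 6]
midpoint 2.75: h = -117.703125 < 0 → [2.75, 6]
midpoint 4.375: h = -49.072266 < 0 → [4.375, 6]
midpoint 5.1875: h = 17.5496 > 0 → [4.375, 5.1875]
midpoint 4.78125: h = -18.7888 < 0 → [4.78125, 5.1875]
midpoint 4.984375: h = -1.4016 < 0 → [4.984375, 5.1875]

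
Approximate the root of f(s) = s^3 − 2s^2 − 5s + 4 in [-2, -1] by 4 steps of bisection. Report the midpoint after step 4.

-1.8125

f(-1.5) = 3.625 > 0, so the root lies in [-2, -1.5]
f(-1.75) = 1.265625 > 0, so the root lies in [-2, -1.75]
f(-1.875) = -0.248047 < 0, so the root lies in [-1.875, -1.75]
f(-1.8125) = 0.5378 > 0, so the root lies in [-1.875, -1.8125]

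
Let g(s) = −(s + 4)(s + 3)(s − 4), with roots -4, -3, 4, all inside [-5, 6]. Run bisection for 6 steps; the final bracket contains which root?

g(0.5) = 55.125 > 0, so the root lies in [0.5, 6]
g(3.25) = 33.984375 > 0, so the root lies in [3.25, 6]
g(4.625) = -41.103516 < 0, so the root lies in [3.25, 4.625]
g(3.9375) = 3.4417 > 0, so the root lies in [3.9375, 4.625]
g(4.28125) = -16.9588 < 0, so the root lies in [3.9375, 4.28125]
g(4.109375) = -6.3058 < 0, so the root lies in [3.9375, 4.109375]

4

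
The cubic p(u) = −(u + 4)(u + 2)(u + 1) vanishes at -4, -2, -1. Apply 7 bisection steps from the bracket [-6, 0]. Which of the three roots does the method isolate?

p(-3) = -2 < 0, so the root lies in [-6, -3]
p(-4.5) = 4.375 > 0, so the root lies in [-4.5, -3]
p(-3.75) = -1.203125 < 0, so the root lies in [-4.5, -3.75]
p(-4.125) = 0.8301 > 0, so the root lies in [-4.125, -3.75]
p(-3.9375) = -0.3557 < 0, so the root lies in [-4.125, -3.9375]
p(-4.03125) = 0.1924 > 0, so the root lies in [-4.03125, -3.9375]
p(-3.984375) = -0.0925 < 0, so the root lies in [-4.03125, -3.984375]

-4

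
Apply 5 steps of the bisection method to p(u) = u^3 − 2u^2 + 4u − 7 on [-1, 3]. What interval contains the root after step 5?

[1.75, 1.875]

m = 1, p(m) = -4 (−); new bracket [1, 3]
m = 2, p(m) = 1 (+); new bracket [1, 2]
m = 1.5, p(m) = -2.125 (−); new bracket [1.5, 2]
m = 1.75, p(m) = -0.7656 (−); new bracket [1.75, 2]
m = 1.875, p(m) = 0.0605 (+); new bracket [1.75, 1.875]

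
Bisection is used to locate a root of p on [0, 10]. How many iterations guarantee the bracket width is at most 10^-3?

Width after n steps is 10/2^n. Need 2^n ≥ 10/10^-3 = 10000.
2^13 = 8192 < 10000 ≤ 2^14 = 16384, so n = 14.

14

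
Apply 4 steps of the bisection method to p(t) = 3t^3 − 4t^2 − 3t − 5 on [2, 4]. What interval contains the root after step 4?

m = 3, p(m) = 31 (+); new bracket [2, 3]
m = 2.5, p(m) = 9.375 (+); new bracket [2, 2.5]
m = 2.25, p(m) = 2.171875 (+); new bracket [2, 2.25]
m = 2.125, p(m) = -0.6504 (−); new bracket [2.125, 2.25]

[2.125, 2.25]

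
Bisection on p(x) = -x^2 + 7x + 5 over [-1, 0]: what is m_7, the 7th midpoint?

x = -0.5 gives p = 1.25, positive; keep [-1, -0.5]
x = -0.75 gives p = -0.8125, negative; keep [-0.75, -0.5]
x = -0.625 gives p = 0.234375, positive; keep [-0.75, -0.625]
x = -0.6875 gives p = -0.2852, negative; keep [-0.6875, -0.625]
x = -0.65625 gives p = -0.0244, negative; keep [-0.65625, -0.625]
x = -0.640625 gives p = 0.1052, positive; keep [-0.65625, -0.640625]
x = -0.6484375 gives p = 0.0405, positive; keep [-0.65625, -0.6484375]

-0.6484375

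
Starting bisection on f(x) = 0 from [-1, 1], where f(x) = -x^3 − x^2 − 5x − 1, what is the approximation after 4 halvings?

-0.125

m = 0, f(m) = -1 (−); new bracket [-1, 0]
m = -0.5, f(m) = 1.375 (+); new bracket [-0.5, 0]
m = -0.25, f(m) = 0.203125 (+); new bracket [-0.25, 0]
m = -0.125, f(m) = -0.3887 (−); new bracket [-0.25, -0.125]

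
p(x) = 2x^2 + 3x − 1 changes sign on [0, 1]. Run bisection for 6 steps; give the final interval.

m = 0.5, p(m) = 1 (+); new bracket [0, 0.5]
m = 0.25, p(m) = -0.125 (−); new bracket [0.25, 0.5]
m = 0.375, p(m) = 0.40625 (+); new bracket [0.25, 0.375]
m = 0.3125, p(m) = 0.1328 (+); new bracket [0.25, 0.3125]
m = 0.28125, p(m) = 0.002 (+); new bracket [0.25, 0.28125]
m = 0.265625, p(m) = -0.062 (−); new bracket [0.265625, 0.28125]

[0.265625, 0.28125]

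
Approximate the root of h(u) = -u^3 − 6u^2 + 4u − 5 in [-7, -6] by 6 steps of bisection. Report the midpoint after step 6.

-6.703125

midpoint -6.5: h = -9.875 < 0 → [-7, -6.5]
midpoint -6.75: h = 2.171875 > 0 → [-6.75, -6.5]
midpoint -6.625: h = -4.068359 < 0 → [-6.75, -6.625]
midpoint -6.6875: h = -1.0032 < 0 → [-6.75, -6.6875]
midpoint -6.71875: h = 0.5705 > 0 → [-6.71875, -6.6875]
midpoint -6.703125: h = -0.2198 < 0 → [-6.71875, -6.703125]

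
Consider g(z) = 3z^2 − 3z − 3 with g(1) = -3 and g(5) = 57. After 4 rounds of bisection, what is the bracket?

m = 3, g(m) = 15 (+); new bracket [1, 3]
m = 2, g(m) = 3 (+); new bracket [1, 2]
m = 1.5, g(m) = -0.75 (−); new bracket [1.5, 2]
m = 1.75, g(m) = 0.9375 (+); new bracket [1.5, 1.75]

[1.5, 1.75]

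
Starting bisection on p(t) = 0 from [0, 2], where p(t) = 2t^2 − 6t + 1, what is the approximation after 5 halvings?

m = 1, p(m) = -3 (−); new bracket [0, 1]
m = 0.5, p(m) = -1.5 (−); new bracket [0, 0.5]
m = 0.25, p(m) = -0.375 (−); new bracket [0, 0.25]
m = 0.125, p(m) = 0.2812 (+); new bracket [0.125, 0.25]
m = 0.1875, p(m) = -0.0547 (−); new bracket [0.125, 0.1875]

0.1875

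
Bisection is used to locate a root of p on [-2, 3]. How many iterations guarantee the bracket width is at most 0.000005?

20

Width after n steps is 5/2^n. Need 2^n ≥ 5/0.000005 = 1000000.
2^19 = 524288 < 1000000 ≤ 2^20 = 1048576, so n = 20.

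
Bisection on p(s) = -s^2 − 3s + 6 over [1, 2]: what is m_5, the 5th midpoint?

1.34375

midpoint 1.5: p = -0.75 < 0 → [1, 1.5]
midpoint 1.25: p = 0.6875 > 0 → [1.25, 1.5]
midpoint 1.375: p = -0.015625 < 0 → [1.25, 1.375]
midpoint 1.3125: p = 0.3398 > 0 → [1.3125, 1.375]
midpoint 1.34375: p = 0.1631 > 0 → [1.34375, 1.375]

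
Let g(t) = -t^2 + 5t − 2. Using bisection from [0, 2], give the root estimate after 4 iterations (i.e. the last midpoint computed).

0.375

m = 1, g(m) = 2 (+); new bracket [0, 1]
m = 0.5, g(m) = 0.25 (+); new bracket [0, 0.5]
m = 0.25, g(m) = -0.8125 (−); new bracket [0.25, 0.5]
m = 0.375, g(m) = -0.2656 (−); new bracket [0.375, 0.5]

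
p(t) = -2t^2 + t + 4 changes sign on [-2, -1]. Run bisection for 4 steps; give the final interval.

[-1.1875, -1.125]

m = -1.5, p(m) = -2 (−); new bracket [-1.5, -1]
m = -1.25, p(m) = -0.375 (−); new bracket [-1.25, -1]
m = -1.125, p(m) = 0.34375 (+); new bracket [-1.25, -1.125]
m = -1.1875, p(m) = -0.0078 (−); new bracket [-1.1875, -1.125]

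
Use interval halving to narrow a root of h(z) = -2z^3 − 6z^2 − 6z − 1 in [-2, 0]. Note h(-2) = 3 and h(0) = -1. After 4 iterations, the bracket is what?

[-0.25, -0.125]

midpoint -1: h = 1 > 0 → [-1, 0]
midpoint -0.5: h = 0.75 > 0 → [-0.5, 0]
midpoint -0.25: h = 0.15625 > 0 → [-0.25, 0]
midpoint -0.125: h = -0.3398 < 0 → [-0.25, -0.125]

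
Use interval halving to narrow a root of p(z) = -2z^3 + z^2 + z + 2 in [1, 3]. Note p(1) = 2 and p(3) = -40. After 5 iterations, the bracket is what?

p(2) = -8 < 0, so the root lies in [1, 2]
p(1.5) = -1 < 0, so the root lies in [1, 1.5]
p(1.25) = 0.90625 > 0, so the root lies in [1.25, 1.5]
p(1.375) = 0.0664 > 0, so the root lies in [1.375, 1.5]
p(1.4375) = -0.437 < 0, so the root lies in [1.375, 1.4375]

[1.375, 1.4375]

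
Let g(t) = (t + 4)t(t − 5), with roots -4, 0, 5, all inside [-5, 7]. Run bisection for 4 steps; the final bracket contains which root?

t = 1 gives g = -20, negative; keep [1, 7]
t = 4 gives g = -32, negative; keep [4, 7]
t = 5.5 gives g = 26.125, positive; keep [4, 5.5]
t = 4.75 gives g = -10.3906, negative; keep [4.75, 5.5]

5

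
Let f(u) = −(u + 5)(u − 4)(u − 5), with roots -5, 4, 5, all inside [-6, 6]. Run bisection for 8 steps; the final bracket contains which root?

-5

m = 0, f(m) = -100 (−); new bracket [-6, 0]
m = -3, f(m) = -112 (−); new bracket [-6, -3]
m = -4.5, f(m) = -40.375 (−); new bracket [-6, -4.5]
m = -5.25, f(m) = 23.7031 (+); new bracket [-5.25, -4.5]
m = -4.875, f(m) = -10.9551 (−); new bracket [-5.25, -4.875]
m = -5.0625, f(m) = 5.6995 (+); new bracket [-5.0625, -4.875]
m = -4.96875, f(m) = -2.794 (−); new bracket [-5.0625, -4.96875]
m = -5.015625, f(m) = 1.4109 (+); new bracket [-5.015625, -4.96875]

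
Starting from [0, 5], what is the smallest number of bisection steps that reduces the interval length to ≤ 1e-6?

23

Width after n steps is 5/2^n. Need 2^n ≥ 5/1e-6 = 5000000.
2^22 = 4194304 < 5000000 ≤ 2^23 = 8388608, so n = 23.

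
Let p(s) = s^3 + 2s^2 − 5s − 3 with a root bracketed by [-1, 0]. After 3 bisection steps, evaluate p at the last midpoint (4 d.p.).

s = -0.5 gives p = -0.125, negative; keep [-1, -0.5]
s = -0.75 gives p = 1.453125, positive; keep [-0.75, -0.5]
s = -0.625 gives p = 0.662109, positive; keep [-0.625, -0.5]

0.6621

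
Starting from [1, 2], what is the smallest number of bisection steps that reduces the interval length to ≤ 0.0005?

11

Width after n steps is 1/2^n. Need 2^n ≥ 1/0.0005 = 2000.
2^10 = 1024 < 2000 ≤ 2^11 = 2048, so n = 11.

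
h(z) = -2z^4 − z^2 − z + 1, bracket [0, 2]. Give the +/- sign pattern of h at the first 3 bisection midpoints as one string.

-+-

z = 1 gives h = -3, negative; keep [0, 1]
z = 0.5 gives h = 0.125, positive; keep [0.5, 1]
z = 0.75 gives h = -0.945312, negative; keep [0.5, 0.75]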